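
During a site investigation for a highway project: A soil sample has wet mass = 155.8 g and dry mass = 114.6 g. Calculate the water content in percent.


Result: 35.95 %

Derivation:
Using w = (m_wet - m_dry) / m_dry * 100
m_wet - m_dry = 155.8 - 114.6 = 41.2 g
w = 41.2 / 114.6 * 100
w = 35.95 %


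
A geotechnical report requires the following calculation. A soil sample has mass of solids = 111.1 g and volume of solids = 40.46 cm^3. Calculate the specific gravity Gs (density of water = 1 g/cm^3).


Using Gs = m_s / (V_s * rho_w)
Since rho_w = 1 g/cm^3:
Gs = 111.1 / 40.46
Gs = 2.746


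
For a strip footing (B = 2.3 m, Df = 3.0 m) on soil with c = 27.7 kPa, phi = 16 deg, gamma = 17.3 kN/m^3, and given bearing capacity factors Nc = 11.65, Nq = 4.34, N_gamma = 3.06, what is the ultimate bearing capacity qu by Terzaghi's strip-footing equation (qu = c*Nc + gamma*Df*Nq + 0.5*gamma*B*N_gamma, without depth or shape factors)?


Compute qu = c*Nc + gamma*Df*Nq + 0.5*gamma*B*N_gamma
Term 1: 27.7 * 11.65 = 322.705
Term 2: 17.3 * 3.0 * 4.34 = 225.246
Term 3: 0.5 * 17.3 * 2.3 * 3.06 = 60.8787
qu = 322.705 + 225.246 + 60.8787
qu = 608.83 kPa


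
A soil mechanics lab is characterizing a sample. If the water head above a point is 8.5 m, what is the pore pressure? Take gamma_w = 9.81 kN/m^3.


Result: 83.39 kPa

Derivation:
Using u = gamma_w * h_w
u = 9.81 * 8.5
u = 83.39 kPa


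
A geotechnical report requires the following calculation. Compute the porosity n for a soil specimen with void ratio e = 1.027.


Using the relation n = e / (1 + e)
n = 1.027 / (1 + 1.027)
n = 1.027 / 2.027
n = 0.5067


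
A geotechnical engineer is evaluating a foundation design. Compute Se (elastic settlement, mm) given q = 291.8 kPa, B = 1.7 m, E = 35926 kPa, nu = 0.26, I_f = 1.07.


Result: 13.776 mm

Derivation:
Using Se = q * B * (1 - nu^2) * I_f / E
1 - nu^2 = 1 - 0.26^2 = 0.9324
Se = 291.8 * 1.7 * 0.9324 * 1.07 / 35926
Se = 0.013776 m
Convert to mm: Se = 0.013776 * 1000 = 13.776 mm


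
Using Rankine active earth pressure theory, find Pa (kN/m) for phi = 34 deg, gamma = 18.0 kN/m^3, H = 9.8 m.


Result: 244.37 kN/m

Derivation:
Compute active earth pressure coefficient:
Ka = tan^2(45 - phi/2) = tan^2(28.0) = 0.282715
Compute active force:
Pa = 0.5 * Ka * gamma * H^2
Pa = 0.5 * 0.282715 * 18.0 * 9.8^2
Pa = 244.37 kN/m


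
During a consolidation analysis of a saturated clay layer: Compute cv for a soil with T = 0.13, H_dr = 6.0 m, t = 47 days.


Using cv = T * H_dr^2 / t
H_dr^2 = 6.0^2 = 36.0
cv = 0.13 * 36.0 / 47
cv = 0.09957 m^2/day


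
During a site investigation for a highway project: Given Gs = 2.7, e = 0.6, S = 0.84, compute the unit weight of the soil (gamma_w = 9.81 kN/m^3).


Using gamma = gamma_w * (Gs + S*e) / (1 + e)
Numerator: Gs + S*e = 2.7 + 0.84*0.6 = 3.204
Denominator: 1 + e = 1 + 0.6 = 1.6
gamma = 9.81 * 3.204 / 1.6
gamma = 19.645 kN/m^3


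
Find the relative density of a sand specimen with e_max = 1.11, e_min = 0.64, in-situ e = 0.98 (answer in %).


Using Dr = (e_max - e) / (e_max - e_min) * 100
e_max - e = 1.11 - 0.98 = 0.13
e_max - e_min = 1.11 - 0.64 = 0.47
Dr = 0.13 / 0.47 * 100
Dr = 27.66 %


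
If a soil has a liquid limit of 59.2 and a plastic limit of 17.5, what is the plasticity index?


Using PI = LL - PL
PI = 59.2 - 17.5
PI = 41.7


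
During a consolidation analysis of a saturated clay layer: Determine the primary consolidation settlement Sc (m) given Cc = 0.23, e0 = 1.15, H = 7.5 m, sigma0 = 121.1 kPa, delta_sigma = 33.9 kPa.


Using Sc = Cc * H / (1 + e0) * log10((sigma0 + delta_sigma) / sigma0)
Stress ratio = (121.1 + 33.9) / 121.1 = 1.27993
log10(1.27993) = 0.107188
Cc * H / (1 + e0) = 0.23 * 7.5 / (1 + 1.15) = 0.802326
Sc = 0.802326 * 0.107188
Sc = 0.086 m


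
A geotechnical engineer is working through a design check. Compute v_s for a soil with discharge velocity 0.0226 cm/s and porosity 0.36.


Using v_s = v_d / n
v_s = 0.0226 / 0.36
v_s = 0.06278 cm/s


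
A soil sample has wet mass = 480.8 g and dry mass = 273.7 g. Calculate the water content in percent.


Result: 75.67 %

Derivation:
Using w = (m_wet - m_dry) / m_dry * 100
m_wet - m_dry = 480.8 - 273.7 = 207.1 g
w = 207.1 / 273.7 * 100
w = 75.67 %


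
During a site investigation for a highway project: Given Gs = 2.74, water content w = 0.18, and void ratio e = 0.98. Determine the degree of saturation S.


Using S = Gs * w / e
S = 2.74 * 0.18 / 0.98
S = 0.5033


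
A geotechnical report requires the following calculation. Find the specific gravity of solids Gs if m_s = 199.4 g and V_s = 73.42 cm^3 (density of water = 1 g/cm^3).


Using Gs = m_s / (V_s * rho_w)
Since rho_w = 1 g/cm^3:
Gs = 199.4 / 73.42
Gs = 2.716


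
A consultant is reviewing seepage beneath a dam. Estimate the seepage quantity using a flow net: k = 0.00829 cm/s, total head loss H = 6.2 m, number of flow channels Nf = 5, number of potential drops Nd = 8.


Convert k to m/s for unit consistency with H:
k = 0.00829 cm/s = 0.00829 / 100 m/s = 8.29e-05 m/s
Using q = k * H * Nf / Nd
Nf / Nd = 5 / 8 = 0.625
q = 8.29e-05 * 6.2 * 0.625
q = 0.0003212 m^3/s per m


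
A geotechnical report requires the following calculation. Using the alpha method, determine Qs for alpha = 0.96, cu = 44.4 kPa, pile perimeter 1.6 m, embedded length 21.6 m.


Result: 1473.09 kN

Derivation:
Using Qs = alpha * cu * perimeter * L
Qs = 0.96 * 44.4 * 1.6 * 21.6
Qs = 1473.09 kN


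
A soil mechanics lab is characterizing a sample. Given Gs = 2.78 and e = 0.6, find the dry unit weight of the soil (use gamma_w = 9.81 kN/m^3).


Using gamma_d = Gs * gamma_w / (1 + e)
gamma_d = 2.78 * 9.81 / (1 + 0.6)
gamma_d = 2.78 * 9.81 / 1.6
gamma_d = 17.045 kN/m^3


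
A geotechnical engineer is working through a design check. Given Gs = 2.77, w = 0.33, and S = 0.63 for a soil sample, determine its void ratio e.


Using the relation e = Gs * w / S
e = 2.77 * 0.33 / 0.63
e = 1.451


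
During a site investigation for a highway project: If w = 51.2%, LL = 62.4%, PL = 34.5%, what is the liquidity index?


First compute the plasticity index:
PI = LL - PL = 62.4 - 34.5 = 27.9
Then compute the liquidity index:
LI = (w - PL) / PI
LI = (51.2 - 34.5) / 27.9
LI = 0.599


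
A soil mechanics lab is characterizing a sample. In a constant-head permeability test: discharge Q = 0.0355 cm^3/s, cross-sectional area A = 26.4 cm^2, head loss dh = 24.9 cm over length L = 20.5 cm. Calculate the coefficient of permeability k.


Compute hydraulic gradient:
i = dh / L = 24.9 / 20.5 = 1.21463
Then apply Darcy's law:
k = Q / (A * i)
k = 0.0355 / (26.4 * 1.21463)
k = 0.0355 / 32.0663
k = 0.001107 cm/s


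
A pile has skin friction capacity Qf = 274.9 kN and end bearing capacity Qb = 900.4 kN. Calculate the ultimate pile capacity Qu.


Result: 1175.3 kN

Derivation:
Using Qu = Qf + Qb
Qu = 274.9 + 900.4
Qu = 1175.3 kN


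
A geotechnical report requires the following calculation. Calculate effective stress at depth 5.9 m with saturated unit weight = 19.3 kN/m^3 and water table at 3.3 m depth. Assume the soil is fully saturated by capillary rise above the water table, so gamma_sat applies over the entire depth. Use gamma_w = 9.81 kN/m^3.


Total stress = gamma_sat * depth
sigma = 19.3 * 5.9 = 113.87 kPa
Pore water pressure u = gamma_w * (depth - d_wt)
u = 9.81 * (5.9 - 3.3) = 25.506 kPa
Effective stress = sigma - u
sigma' = 113.87 - 25.506 = 88.36 kPa


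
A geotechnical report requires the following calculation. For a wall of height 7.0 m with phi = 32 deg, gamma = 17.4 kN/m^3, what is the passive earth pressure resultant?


Compute passive earth pressure coefficient:
Kp = tan^2(45 + phi/2) = tan^2(61.0) = 3.254588
Compute passive force:
Pp = 0.5 * Kp * gamma * H^2
Pp = 0.5 * 3.254588 * 17.4 * 7.0^2
Pp = 1387.43 kN/m


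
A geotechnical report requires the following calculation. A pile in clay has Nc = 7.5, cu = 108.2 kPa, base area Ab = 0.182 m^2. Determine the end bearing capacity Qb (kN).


Using Qb = Nc * cu * Ab
Qb = 7.5 * 108.2 * 0.182
Qb = 147.69 kN


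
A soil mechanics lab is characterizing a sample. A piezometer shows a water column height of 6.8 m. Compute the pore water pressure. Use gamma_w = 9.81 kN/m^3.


Using u = gamma_w * h_w
u = 9.81 * 6.8
u = 66.71 kPa


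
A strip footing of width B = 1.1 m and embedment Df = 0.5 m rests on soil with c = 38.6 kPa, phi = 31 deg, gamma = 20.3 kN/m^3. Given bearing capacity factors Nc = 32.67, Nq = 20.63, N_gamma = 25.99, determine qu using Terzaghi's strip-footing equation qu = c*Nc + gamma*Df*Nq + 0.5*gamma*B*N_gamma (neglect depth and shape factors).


Result: 1760.63 kPa

Derivation:
Compute qu = c*Nc + gamma*Df*Nq + 0.5*gamma*B*N_gamma
Term 1: 38.6 * 32.67 = 1261.062
Term 2: 20.3 * 0.5 * 20.63 = 209.3945
Term 3: 0.5 * 20.3 * 1.1 * 25.99 = 290.17835
qu = 1261.062 + 209.3945 + 290.17835
qu = 1760.63 kPa


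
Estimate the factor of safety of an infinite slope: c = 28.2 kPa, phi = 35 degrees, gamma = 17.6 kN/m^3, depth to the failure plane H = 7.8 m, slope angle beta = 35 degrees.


Result: 1.437

Derivation:
Using Fs = c / (gamma*H*sin(beta)*cos(beta)) + tan(phi)/tan(beta)
Cohesion contribution = 28.2 / (17.6*7.8*sin(35)*cos(35))
Cohesion contribution = 0.437206
Friction contribution = tan(35)/tan(35) = 1
Fs = 0.437206 + 1
Fs = 1.437


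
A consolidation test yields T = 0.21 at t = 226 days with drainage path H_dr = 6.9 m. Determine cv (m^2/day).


Using cv = T * H_dr^2 / t
H_dr^2 = 6.9^2 = 47.61
cv = 0.21 * 47.61 / 226
cv = 0.04424 m^2/day


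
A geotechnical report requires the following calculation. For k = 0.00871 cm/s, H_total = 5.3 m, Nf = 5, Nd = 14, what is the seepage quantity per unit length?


Convert k to m/s for unit consistency with H:
k = 0.00871 cm/s = 0.00871 / 100 m/s = 8.71e-05 m/s
Using q = k * H * Nf / Nd
Nf / Nd = 5 / 14 = 0.3571
q = 8.71e-05 * 5.3 * 0.3571
q = 0.0001649 m^3/s per m


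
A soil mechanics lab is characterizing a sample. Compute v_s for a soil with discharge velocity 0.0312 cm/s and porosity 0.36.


Using v_s = v_d / n
v_s = 0.0312 / 0.36
v_s = 0.08667 cm/s


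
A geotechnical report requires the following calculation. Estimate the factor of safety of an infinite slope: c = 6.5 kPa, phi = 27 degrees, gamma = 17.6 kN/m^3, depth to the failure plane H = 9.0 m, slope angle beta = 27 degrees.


Result: 1.101

Derivation:
Using Fs = c / (gamma*H*sin(beta)*cos(beta)) + tan(phi)/tan(beta)
Cohesion contribution = 6.5 / (17.6*9.0*sin(27)*cos(27))
Cohesion contribution = 0.101445
Friction contribution = tan(27)/tan(27) = 1
Fs = 0.101445 + 1
Fs = 1.101


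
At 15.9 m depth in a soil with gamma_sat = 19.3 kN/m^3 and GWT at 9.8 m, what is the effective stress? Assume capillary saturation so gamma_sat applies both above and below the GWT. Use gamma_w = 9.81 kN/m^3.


Result: 247.03 kPa

Derivation:
Total stress = gamma_sat * depth
sigma = 19.3 * 15.9 = 306.87 kPa
Pore water pressure u = gamma_w * (depth - d_wt)
u = 9.81 * (15.9 - 9.8) = 59.841 kPa
Effective stress = sigma - u
sigma' = 306.87 - 59.841 = 247.03 kPa


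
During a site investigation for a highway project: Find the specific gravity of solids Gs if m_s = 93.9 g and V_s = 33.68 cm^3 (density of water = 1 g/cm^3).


Using Gs = m_s / (V_s * rho_w)
Since rho_w = 1 g/cm^3:
Gs = 93.9 / 33.68
Gs = 2.788


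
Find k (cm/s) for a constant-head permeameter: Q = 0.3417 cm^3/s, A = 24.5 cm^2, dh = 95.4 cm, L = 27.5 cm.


Result: 0.00402 cm/s

Derivation:
Compute hydraulic gradient:
i = dh / L = 95.4 / 27.5 = 3.46909
Then apply Darcy's law:
k = Q / (A * i)
k = 0.3417 / (24.5 * 3.46909)
k = 0.3417 / 84.9927
k = 0.00402 cm/s


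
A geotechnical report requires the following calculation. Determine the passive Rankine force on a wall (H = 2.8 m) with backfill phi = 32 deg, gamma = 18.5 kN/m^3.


Compute passive earth pressure coefficient:
Kp = tan^2(45 + phi/2) = tan^2(61.0) = 3.254588
Compute passive force:
Pp = 0.5 * Kp * gamma * H^2
Pp = 0.5 * 3.254588 * 18.5 * 2.8^2
Pp = 236.02 kN/m


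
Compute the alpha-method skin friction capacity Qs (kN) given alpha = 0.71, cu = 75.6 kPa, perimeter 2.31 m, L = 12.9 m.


Result: 1599.49 kN

Derivation:
Using Qs = alpha * cu * perimeter * L
Qs = 0.71 * 75.6 * 2.31 * 12.9
Qs = 1599.49 kN


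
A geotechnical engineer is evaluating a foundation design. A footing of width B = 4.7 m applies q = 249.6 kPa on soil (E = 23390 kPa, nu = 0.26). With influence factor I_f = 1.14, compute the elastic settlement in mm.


Using Se = q * B * (1 - nu^2) * I_f / E
1 - nu^2 = 1 - 0.26^2 = 0.9324
Se = 249.6 * 4.7 * 0.9324 * 1.14 / 23390
Se = 0.053311 m
Convert to mm: Se = 0.053311 * 1000 = 53.311 mm


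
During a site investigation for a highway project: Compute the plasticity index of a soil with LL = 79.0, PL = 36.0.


Using PI = LL - PL
PI = 79.0 - 36.0
PI = 43.0


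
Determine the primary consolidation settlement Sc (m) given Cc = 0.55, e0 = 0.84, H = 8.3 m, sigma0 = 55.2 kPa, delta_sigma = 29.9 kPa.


Using Sc = Cc * H / (1 + e0) * log10((sigma0 + delta_sigma) / sigma0)
Stress ratio = (55.2 + 29.9) / 55.2 = 1.54167
log10(1.54167) = 0.18799
Cc * H / (1 + e0) = 0.55 * 8.3 / (1 + 0.84) = 2.48098
Sc = 2.48098 * 0.18799
Sc = 0.4664 m


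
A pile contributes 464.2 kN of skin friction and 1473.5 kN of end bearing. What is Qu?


Using Qu = Qf + Qb
Qu = 464.2 + 1473.5
Qu = 1937.7 kN


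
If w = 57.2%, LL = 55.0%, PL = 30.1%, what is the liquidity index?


First compute the plasticity index:
PI = LL - PL = 55.0 - 30.1 = 24.9
Then compute the liquidity index:
LI = (w - PL) / PI
LI = (57.2 - 30.1) / 24.9
LI = 1.088


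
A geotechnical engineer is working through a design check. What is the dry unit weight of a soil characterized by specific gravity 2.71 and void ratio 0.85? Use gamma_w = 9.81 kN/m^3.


Using gamma_d = Gs * gamma_w / (1 + e)
gamma_d = 2.71 * 9.81 / (1 + 0.85)
gamma_d = 2.71 * 9.81 / 1.85
gamma_d = 14.37 kN/m^3


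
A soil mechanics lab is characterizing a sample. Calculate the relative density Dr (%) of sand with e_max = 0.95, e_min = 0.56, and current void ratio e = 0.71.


Result: 61.54 %

Derivation:
Using Dr = (e_max - e) / (e_max - e_min) * 100
e_max - e = 0.95 - 0.71 = 0.24
e_max - e_min = 0.95 - 0.56 = 0.39
Dr = 0.24 / 0.39 * 100
Dr = 61.54 %


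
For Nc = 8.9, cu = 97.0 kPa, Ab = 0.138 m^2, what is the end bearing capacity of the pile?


Using Qb = Nc * cu * Ab
Qb = 8.9 * 97.0 * 0.138
Qb = 119.14 kN


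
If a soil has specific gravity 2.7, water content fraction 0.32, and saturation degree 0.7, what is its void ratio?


Using the relation e = Gs * w / S
e = 2.7 * 0.32 / 0.7
e = 1.2343


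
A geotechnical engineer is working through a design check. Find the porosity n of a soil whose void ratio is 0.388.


Result: 0.2795

Derivation:
Using the relation n = e / (1 + e)
n = 0.388 / (1 + 0.388)
n = 0.388 / 1.388
n = 0.2795


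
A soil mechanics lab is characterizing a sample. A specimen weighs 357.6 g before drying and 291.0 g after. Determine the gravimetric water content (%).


Using w = (m_wet - m_dry) / m_dry * 100
m_wet - m_dry = 357.6 - 291.0 = 66.6 g
w = 66.6 / 291.0 * 100
w = 22.89 %


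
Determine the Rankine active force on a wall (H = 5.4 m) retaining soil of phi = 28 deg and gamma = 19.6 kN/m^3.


Compute active earth pressure coefficient:
Ka = tan^2(45 - phi/2) = tan^2(31.0) = 0.361033
Compute active force:
Pa = 0.5 * Ka * gamma * H^2
Pa = 0.5 * 0.361033 * 19.6 * 5.4^2
Pa = 103.17 kN/m


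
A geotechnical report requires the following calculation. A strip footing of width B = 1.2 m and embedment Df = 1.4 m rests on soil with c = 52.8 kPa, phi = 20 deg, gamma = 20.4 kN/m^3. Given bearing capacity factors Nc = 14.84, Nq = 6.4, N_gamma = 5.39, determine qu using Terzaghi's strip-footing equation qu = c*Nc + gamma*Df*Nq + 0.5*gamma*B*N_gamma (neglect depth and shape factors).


Result: 1032.31 kPa

Derivation:
Compute qu = c*Nc + gamma*Df*Nq + 0.5*gamma*B*N_gamma
Term 1: 52.8 * 14.84 = 783.552
Term 2: 20.4 * 1.4 * 6.4 = 182.784
Term 3: 0.5 * 20.4 * 1.2 * 5.39 = 65.9736
qu = 783.552 + 182.784 + 65.9736
qu = 1032.31 kPa


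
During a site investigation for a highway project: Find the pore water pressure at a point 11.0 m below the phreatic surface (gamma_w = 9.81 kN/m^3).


Using u = gamma_w * h_w
u = 9.81 * 11.0
u = 107.91 kPa


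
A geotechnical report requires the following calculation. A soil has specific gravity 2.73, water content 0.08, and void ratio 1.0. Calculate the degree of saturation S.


Using S = Gs * w / e
S = 2.73 * 0.08 / 1.0
S = 0.2184


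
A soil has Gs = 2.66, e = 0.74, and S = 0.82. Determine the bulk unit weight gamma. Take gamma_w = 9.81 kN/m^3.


Using gamma = gamma_w * (Gs + S*e) / (1 + e)
Numerator: Gs + S*e = 2.66 + 0.82*0.74 = 3.2668
Denominator: 1 + e = 1 + 0.74 = 1.74
gamma = 9.81 * 3.2668 / 1.74
gamma = 18.418 kN/m^3


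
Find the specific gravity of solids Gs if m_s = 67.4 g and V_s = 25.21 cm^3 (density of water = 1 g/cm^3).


Using Gs = m_s / (V_s * rho_w)
Since rho_w = 1 g/cm^3:
Gs = 67.4 / 25.21
Gs = 2.674


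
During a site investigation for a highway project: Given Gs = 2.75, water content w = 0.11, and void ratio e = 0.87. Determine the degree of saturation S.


Result: 0.3477

Derivation:
Using S = Gs * w / e
S = 2.75 * 0.11 / 0.87
S = 0.3477


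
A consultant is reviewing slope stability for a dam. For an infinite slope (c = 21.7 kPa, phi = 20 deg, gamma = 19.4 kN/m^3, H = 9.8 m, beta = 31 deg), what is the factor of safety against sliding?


Result: 0.864

Derivation:
Using Fs = c / (gamma*H*sin(beta)*cos(beta)) + tan(phi)/tan(beta)
Cohesion contribution = 21.7 / (19.4*9.8*sin(31)*cos(31))
Cohesion contribution = 0.25854
Friction contribution = tan(20)/tan(31) = 0.605748
Fs = 0.25854 + 0.605748
Fs = 0.864


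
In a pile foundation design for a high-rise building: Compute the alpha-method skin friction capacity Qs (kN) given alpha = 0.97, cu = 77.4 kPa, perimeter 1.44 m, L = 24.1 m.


Result: 2605.51 kN

Derivation:
Using Qs = alpha * cu * perimeter * L
Qs = 0.97 * 77.4 * 1.44 * 24.1
Qs = 2605.51 kN


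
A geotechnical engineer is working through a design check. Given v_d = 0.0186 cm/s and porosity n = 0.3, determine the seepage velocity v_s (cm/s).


Result: 0.062 cm/s

Derivation:
Using v_s = v_d / n
v_s = 0.0186 / 0.3
v_s = 0.062 cm/s


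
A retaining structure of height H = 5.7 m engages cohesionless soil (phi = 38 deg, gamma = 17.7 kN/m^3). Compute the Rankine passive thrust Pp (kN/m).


Compute passive earth pressure coefficient:
Kp = tan^2(45 + phi/2) = tan^2(64.0) = 4.203746
Compute passive force:
Pp = 0.5 * Kp * gamma * H^2
Pp = 0.5 * 4.203746 * 17.7 * 5.7^2
Pp = 1208.73 kN/m


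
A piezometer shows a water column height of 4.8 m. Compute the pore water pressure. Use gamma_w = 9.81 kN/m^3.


Using u = gamma_w * h_w
u = 9.81 * 4.8
u = 47.09 kPa


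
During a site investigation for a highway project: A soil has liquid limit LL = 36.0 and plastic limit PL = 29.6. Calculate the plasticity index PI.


Result: 6.4

Derivation:
Using PI = LL - PL
PI = 36.0 - 29.6
PI = 6.4


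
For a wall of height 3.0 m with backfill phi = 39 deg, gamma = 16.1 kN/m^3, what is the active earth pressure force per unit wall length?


Result: 16.48 kN/m

Derivation:
Compute active earth pressure coefficient:
Ka = tan^2(45 - phi/2) = tan^2(25.5) = 0.227506
Compute active force:
Pa = 0.5 * Ka * gamma * H^2
Pa = 0.5 * 0.227506 * 16.1 * 3.0^2
Pa = 16.48 kN/m


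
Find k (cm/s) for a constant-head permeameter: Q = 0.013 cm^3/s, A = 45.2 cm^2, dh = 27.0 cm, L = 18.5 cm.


Result: 0.000197 cm/s

Derivation:
Compute hydraulic gradient:
i = dh / L = 27.0 / 18.5 = 1.45946
Then apply Darcy's law:
k = Q / (A * i)
k = 0.013 / (45.2 * 1.45946)
k = 0.013 / 65.9676
k = 0.000197 cm/s


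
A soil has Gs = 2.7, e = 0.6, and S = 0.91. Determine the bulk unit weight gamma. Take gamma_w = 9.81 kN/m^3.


Result: 19.902 kN/m^3

Derivation:
Using gamma = gamma_w * (Gs + S*e) / (1 + e)
Numerator: Gs + S*e = 2.7 + 0.91*0.6 = 3.246
Denominator: 1 + e = 1 + 0.6 = 1.6
gamma = 9.81 * 3.246 / 1.6
gamma = 19.902 kN/m^3


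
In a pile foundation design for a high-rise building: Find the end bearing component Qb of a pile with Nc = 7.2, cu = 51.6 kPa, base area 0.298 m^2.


Using Qb = Nc * cu * Ab
Qb = 7.2 * 51.6 * 0.298
Qb = 110.71 kN


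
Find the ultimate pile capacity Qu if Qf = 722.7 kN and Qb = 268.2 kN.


Using Qu = Qf + Qb
Qu = 722.7 + 268.2
Qu = 990.9 kN


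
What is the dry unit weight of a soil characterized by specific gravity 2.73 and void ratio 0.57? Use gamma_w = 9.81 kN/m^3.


Result: 17.058 kN/m^3

Derivation:
Using gamma_d = Gs * gamma_w / (1 + e)
gamma_d = 2.73 * 9.81 / (1 + 0.57)
gamma_d = 2.73 * 9.81 / 1.57
gamma_d = 17.058 kN/m^3


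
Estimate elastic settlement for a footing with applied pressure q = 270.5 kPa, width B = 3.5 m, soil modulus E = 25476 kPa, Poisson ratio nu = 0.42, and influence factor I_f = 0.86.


Using Se = q * B * (1 - nu^2) * I_f / E
1 - nu^2 = 1 - 0.42^2 = 0.8236
Se = 270.5 * 3.5 * 0.8236 * 0.86 / 25476
Se = 0.026322 m
Convert to mm: Se = 0.026322 * 1000 = 26.322 mm


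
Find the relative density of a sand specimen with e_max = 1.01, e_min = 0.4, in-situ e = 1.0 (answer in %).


Using Dr = (e_max - e) / (e_max - e_min) * 100
e_max - e = 1.01 - 1.0 = 0.01
e_max - e_min = 1.01 - 0.4 = 0.61
Dr = 0.01 / 0.61 * 100
Dr = 1.64 %


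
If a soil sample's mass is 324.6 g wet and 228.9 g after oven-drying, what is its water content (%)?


Using w = (m_wet - m_dry) / m_dry * 100
m_wet - m_dry = 324.6 - 228.9 = 95.7 g
w = 95.7 / 228.9 * 100
w = 41.81 %


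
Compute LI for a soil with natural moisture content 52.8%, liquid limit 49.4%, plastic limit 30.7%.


First compute the plasticity index:
PI = LL - PL = 49.4 - 30.7 = 18.7
Then compute the liquidity index:
LI = (w - PL) / PI
LI = (52.8 - 30.7) / 18.7
LI = 1.182


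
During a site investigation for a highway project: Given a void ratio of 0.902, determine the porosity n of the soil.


Using the relation n = e / (1 + e)
n = 0.902 / (1 + 0.902)
n = 0.902 / 1.902
n = 0.4742


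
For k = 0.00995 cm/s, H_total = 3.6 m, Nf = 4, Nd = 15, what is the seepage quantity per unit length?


Convert k to m/s for unit consistency with H:
k = 0.00995 cm/s = 0.00995 / 100 m/s = 9.95e-05 m/s
Using q = k * H * Nf / Nd
Nf / Nd = 4 / 15 = 0.2667
q = 9.95e-05 * 3.6 * 0.2667
q = 9.552e-05 m^3/s per m


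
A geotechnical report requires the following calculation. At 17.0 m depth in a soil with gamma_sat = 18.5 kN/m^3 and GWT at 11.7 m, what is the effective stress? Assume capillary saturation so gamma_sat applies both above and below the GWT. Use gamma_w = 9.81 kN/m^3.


Result: 262.51 kPa

Derivation:
Total stress = gamma_sat * depth
sigma = 18.5 * 17.0 = 314.5 kPa
Pore water pressure u = gamma_w * (depth - d_wt)
u = 9.81 * (17.0 - 11.7) = 51.993 kPa
Effective stress = sigma - u
sigma' = 314.5 - 51.993 = 262.51 kPa


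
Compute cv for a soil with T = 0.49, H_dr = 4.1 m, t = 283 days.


Using cv = T * H_dr^2 / t
H_dr^2 = 4.1^2 = 16.81
cv = 0.49 * 16.81 / 283
cv = 0.02911 m^2/day


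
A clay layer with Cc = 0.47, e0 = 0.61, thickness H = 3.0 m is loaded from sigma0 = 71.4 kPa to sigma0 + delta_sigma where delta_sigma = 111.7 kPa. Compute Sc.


Result: 0.3582 m

Derivation:
Using Sc = Cc * H / (1 + e0) * log10((sigma0 + delta_sigma) / sigma0)
Stress ratio = (71.4 + 111.7) / 71.4 = 2.56443
log10(2.56443) = 0.40899
Cc * H / (1 + e0) = 0.47 * 3.0 / (1 + 0.61) = 0.875776
Sc = 0.875776 * 0.40899
Sc = 0.3582 m


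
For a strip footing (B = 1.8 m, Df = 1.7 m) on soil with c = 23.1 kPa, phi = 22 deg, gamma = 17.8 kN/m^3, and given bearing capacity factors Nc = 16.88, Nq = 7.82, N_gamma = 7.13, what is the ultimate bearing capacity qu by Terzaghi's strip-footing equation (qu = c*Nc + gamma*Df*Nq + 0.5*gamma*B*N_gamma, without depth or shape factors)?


Result: 740.78 kPa

Derivation:
Compute qu = c*Nc + gamma*Df*Nq + 0.5*gamma*B*N_gamma
Term 1: 23.1 * 16.88 = 389.928
Term 2: 17.8 * 1.7 * 7.82 = 236.6332
Term 3: 0.5 * 17.8 * 1.8 * 7.13 = 114.2226
qu = 389.928 + 236.6332 + 114.2226
qu = 740.78 kPa


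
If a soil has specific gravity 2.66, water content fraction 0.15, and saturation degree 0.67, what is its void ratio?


Using the relation e = Gs * w / S
e = 2.66 * 0.15 / 0.67
e = 0.5955


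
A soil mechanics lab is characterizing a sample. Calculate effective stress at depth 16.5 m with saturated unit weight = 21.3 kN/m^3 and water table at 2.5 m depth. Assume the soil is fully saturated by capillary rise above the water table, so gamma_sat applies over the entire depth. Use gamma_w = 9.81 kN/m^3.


Total stress = gamma_sat * depth
sigma = 21.3 * 16.5 = 351.45 kPa
Pore water pressure u = gamma_w * (depth - d_wt)
u = 9.81 * (16.5 - 2.5) = 137.34 kPa
Effective stress = sigma - u
sigma' = 351.45 - 137.34 = 214.11 kPa


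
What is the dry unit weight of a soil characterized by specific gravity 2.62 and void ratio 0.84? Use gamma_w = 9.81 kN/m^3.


Using gamma_d = Gs * gamma_w / (1 + e)
gamma_d = 2.62 * 9.81 / (1 + 0.84)
gamma_d = 2.62 * 9.81 / 1.84
gamma_d = 13.969 kN/m^3


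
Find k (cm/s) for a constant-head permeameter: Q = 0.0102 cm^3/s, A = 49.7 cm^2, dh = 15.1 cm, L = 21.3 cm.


Compute hydraulic gradient:
i = dh / L = 15.1 / 21.3 = 0.70892
Then apply Darcy's law:
k = Q / (A * i)
k = 0.0102 / (49.7 * 0.70892)
k = 0.0102 / 35.2333
k = 0.000289 cm/s


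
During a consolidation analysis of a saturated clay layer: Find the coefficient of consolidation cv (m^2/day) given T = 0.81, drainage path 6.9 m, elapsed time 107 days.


Using cv = T * H_dr^2 / t
H_dr^2 = 6.9^2 = 47.61
cv = 0.81 * 47.61 / 107
cv = 0.36041 m^2/day


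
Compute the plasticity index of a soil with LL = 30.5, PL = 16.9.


Using PI = LL - PL
PI = 30.5 - 16.9
PI = 13.6


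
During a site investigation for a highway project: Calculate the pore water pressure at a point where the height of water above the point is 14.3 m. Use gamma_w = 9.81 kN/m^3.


Result: 140.28 kPa

Derivation:
Using u = gamma_w * h_w
u = 9.81 * 14.3
u = 140.28 kPa


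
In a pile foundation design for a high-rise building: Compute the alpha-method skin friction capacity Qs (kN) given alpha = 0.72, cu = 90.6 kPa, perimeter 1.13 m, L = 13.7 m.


Result: 1009.86 kN

Derivation:
Using Qs = alpha * cu * perimeter * L
Qs = 0.72 * 90.6 * 1.13 * 13.7
Qs = 1009.86 kN


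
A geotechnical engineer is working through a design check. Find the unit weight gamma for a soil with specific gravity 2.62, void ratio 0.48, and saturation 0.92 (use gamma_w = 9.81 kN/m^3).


Result: 20.293 kN/m^3

Derivation:
Using gamma = gamma_w * (Gs + S*e) / (1 + e)
Numerator: Gs + S*e = 2.62 + 0.92*0.48 = 3.0616
Denominator: 1 + e = 1 + 0.48 = 1.48
gamma = 9.81 * 3.0616 / 1.48
gamma = 20.293 kN/m^3


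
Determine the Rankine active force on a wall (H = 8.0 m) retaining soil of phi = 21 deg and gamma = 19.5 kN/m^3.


Result: 294.75 kN/m

Derivation:
Compute active earth pressure coefficient:
Ka = tan^2(45 - phi/2) = tan^2(34.5) = 0.472355
Compute active force:
Pa = 0.5 * Ka * gamma * H^2
Pa = 0.5 * 0.472355 * 19.5 * 8.0^2
Pa = 294.75 kN/m


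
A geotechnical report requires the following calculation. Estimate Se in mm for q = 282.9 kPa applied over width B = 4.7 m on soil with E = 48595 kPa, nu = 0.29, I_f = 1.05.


Result: 26.313 mm

Derivation:
Using Se = q * B * (1 - nu^2) * I_f / E
1 - nu^2 = 1 - 0.29^2 = 0.9159
Se = 282.9 * 4.7 * 0.9159 * 1.05 / 48595
Se = 0.026313 m
Convert to mm: Se = 0.026313 * 1000 = 26.313 mm


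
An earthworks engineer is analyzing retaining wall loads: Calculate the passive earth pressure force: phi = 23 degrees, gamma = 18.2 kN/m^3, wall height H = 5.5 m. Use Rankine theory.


Compute passive earth pressure coefficient:
Kp = tan^2(45 + phi/2) = tan^2(56.5) = 2.282623
Compute passive force:
Pp = 0.5 * Kp * gamma * H^2
Pp = 0.5 * 2.282623 * 18.2 * 5.5^2
Pp = 628.35 kN/m


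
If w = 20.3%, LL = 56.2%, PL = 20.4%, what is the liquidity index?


First compute the plasticity index:
PI = LL - PL = 56.2 - 20.4 = 35.8
Then compute the liquidity index:
LI = (w - PL) / PI
LI = (20.3 - 20.4) / 35.8
LI = -0.003


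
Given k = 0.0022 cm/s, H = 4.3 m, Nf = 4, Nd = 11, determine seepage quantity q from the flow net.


Convert k to m/s for unit consistency with H:
k = 0.0022 cm/s = 0.0022 / 100 m/s = 2.2e-05 m/s
Using q = k * H * Nf / Nd
Nf / Nd = 4 / 11 = 0.3636
q = 2.2e-05 * 4.3 * 0.3636
q = 3.44e-05 m^3/s per m


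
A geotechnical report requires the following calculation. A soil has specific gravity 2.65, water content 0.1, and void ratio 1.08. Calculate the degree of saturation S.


Result: 0.2454

Derivation:
Using S = Gs * w / e
S = 2.65 * 0.1 / 1.08
S = 0.2454


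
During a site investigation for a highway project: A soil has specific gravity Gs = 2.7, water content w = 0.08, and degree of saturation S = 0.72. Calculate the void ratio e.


Result: 0.3

Derivation:
Using the relation e = Gs * w / S
e = 2.7 * 0.08 / 0.72
e = 0.3


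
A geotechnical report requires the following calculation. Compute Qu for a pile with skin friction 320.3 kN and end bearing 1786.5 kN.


Result: 2106.8 kN

Derivation:
Using Qu = Qf + Qb
Qu = 320.3 + 1786.5
Qu = 2106.8 kN


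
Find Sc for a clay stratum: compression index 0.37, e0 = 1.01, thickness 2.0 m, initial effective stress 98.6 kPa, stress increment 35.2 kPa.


Using Sc = Cc * H / (1 + e0) * log10((sigma0 + delta_sigma) / sigma0)
Stress ratio = (98.6 + 35.2) / 98.6 = 1.357
log10(1.357) = 0.132579
Cc * H / (1 + e0) = 0.37 * 2.0 / (1 + 1.01) = 0.368159
Sc = 0.368159 * 0.132579
Sc = 0.0488 m


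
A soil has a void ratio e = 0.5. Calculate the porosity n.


Using the relation n = e / (1 + e)
n = 0.5 / (1 + 0.5)
n = 0.5 / 1.5
n = 0.3333


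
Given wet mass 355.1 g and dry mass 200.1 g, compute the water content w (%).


Result: 77.46 %

Derivation:
Using w = (m_wet - m_dry) / m_dry * 100
m_wet - m_dry = 355.1 - 200.1 = 155.0 g
w = 155.0 / 200.1 * 100
w = 77.46 %


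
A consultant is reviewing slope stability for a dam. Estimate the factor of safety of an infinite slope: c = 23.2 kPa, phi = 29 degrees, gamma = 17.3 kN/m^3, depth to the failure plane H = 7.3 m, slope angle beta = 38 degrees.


Result: 1.088

Derivation:
Using Fs = c / (gamma*H*sin(beta)*cos(beta)) + tan(phi)/tan(beta)
Cohesion contribution = 23.2 / (17.3*7.3*sin(38)*cos(38))
Cohesion contribution = 0.378656
Friction contribution = tan(29)/tan(38) = 0.709483
Fs = 0.378656 + 0.709483
Fs = 1.088


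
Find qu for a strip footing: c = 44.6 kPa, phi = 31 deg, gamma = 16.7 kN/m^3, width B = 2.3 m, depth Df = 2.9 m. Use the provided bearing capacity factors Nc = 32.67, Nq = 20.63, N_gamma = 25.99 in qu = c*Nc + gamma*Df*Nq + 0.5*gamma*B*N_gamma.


Compute qu = c*Nc + gamma*Df*Nq + 0.5*gamma*B*N_gamma
Term 1: 44.6 * 32.67 = 1457.082
Term 2: 16.7 * 2.9 * 20.63 = 999.1109
Term 3: 0.5 * 16.7 * 2.3 * 25.99 = 499.13795
qu = 1457.082 + 999.1109 + 499.13795
qu = 2955.33 kPa


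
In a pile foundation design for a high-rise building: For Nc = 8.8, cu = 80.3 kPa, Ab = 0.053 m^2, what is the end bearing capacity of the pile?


Result: 37.45 kN

Derivation:
Using Qb = Nc * cu * Ab
Qb = 8.8 * 80.3 * 0.053
Qb = 37.45 kN


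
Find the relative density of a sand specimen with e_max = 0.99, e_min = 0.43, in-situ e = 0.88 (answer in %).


Using Dr = (e_max - e) / (e_max - e_min) * 100
e_max - e = 0.99 - 0.88 = 0.11
e_max - e_min = 0.99 - 0.43 = 0.56
Dr = 0.11 / 0.56 * 100
Dr = 19.64 %


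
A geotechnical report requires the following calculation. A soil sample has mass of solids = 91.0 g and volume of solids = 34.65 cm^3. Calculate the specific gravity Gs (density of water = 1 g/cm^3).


Result: 2.626

Derivation:
Using Gs = m_s / (V_s * rho_w)
Since rho_w = 1 g/cm^3:
Gs = 91.0 / 34.65
Gs = 2.626


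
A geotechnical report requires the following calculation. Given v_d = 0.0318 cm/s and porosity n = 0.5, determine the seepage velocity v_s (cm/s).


Using v_s = v_d / n
v_s = 0.0318 / 0.5
v_s = 0.0636 cm/s


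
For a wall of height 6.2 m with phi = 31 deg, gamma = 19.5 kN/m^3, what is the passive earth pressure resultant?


Result: 1170.86 kN/m

Derivation:
Compute passive earth pressure coefficient:
Kp = tan^2(45 + phi/2) = tan^2(60.5) = 3.124035
Compute passive force:
Pp = 0.5 * Kp * gamma * H^2
Pp = 0.5 * 3.124035 * 19.5 * 6.2^2
Pp = 1170.86 kN/m


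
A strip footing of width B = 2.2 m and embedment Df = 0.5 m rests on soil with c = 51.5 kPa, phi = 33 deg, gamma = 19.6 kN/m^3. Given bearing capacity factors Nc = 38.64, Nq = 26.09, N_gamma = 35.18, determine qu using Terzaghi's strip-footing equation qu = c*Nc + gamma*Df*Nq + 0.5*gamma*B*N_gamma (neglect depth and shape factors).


Result: 3004.12 kPa

Derivation:
Compute qu = c*Nc + gamma*Df*Nq + 0.5*gamma*B*N_gamma
Term 1: 51.5 * 38.64 = 1989.96
Term 2: 19.6 * 0.5 * 26.09 = 255.682
Term 3: 0.5 * 19.6 * 2.2 * 35.18 = 758.4808
qu = 1989.96 + 255.682 + 758.4808
qu = 3004.12 kPa


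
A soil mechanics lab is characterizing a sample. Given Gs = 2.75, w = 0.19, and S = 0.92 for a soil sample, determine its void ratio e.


Using the relation e = Gs * w / S
e = 2.75 * 0.19 / 0.92
e = 0.5679


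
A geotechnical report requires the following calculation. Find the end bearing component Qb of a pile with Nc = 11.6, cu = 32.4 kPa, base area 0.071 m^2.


Using Qb = Nc * cu * Ab
Qb = 11.6 * 32.4 * 0.071
Qb = 26.68 kN


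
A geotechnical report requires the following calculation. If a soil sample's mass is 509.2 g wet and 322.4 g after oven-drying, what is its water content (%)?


Using w = (m_wet - m_dry) / m_dry * 100
m_wet - m_dry = 509.2 - 322.4 = 186.8 g
w = 186.8 / 322.4 * 100
w = 57.94 %


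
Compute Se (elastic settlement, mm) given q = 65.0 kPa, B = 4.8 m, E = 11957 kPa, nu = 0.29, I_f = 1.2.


Result: 28.679 mm

Derivation:
Using Se = q * B * (1 - nu^2) * I_f / E
1 - nu^2 = 1 - 0.29^2 = 0.9159
Se = 65.0 * 4.8 * 0.9159 * 1.2 / 11957
Se = 0.028679 m
Convert to mm: Se = 0.028679 * 1000 = 28.679 mm


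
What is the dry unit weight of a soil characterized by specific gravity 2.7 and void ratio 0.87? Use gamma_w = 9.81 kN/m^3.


Using gamma_d = Gs * gamma_w / (1 + e)
gamma_d = 2.7 * 9.81 / (1 + 0.87)
gamma_d = 2.7 * 9.81 / 1.87
gamma_d = 14.164 kN/m^3


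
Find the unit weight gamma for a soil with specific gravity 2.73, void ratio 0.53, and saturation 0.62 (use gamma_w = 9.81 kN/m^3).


Using gamma = gamma_w * (Gs + S*e) / (1 + e)
Numerator: Gs + S*e = 2.73 + 0.62*0.53 = 3.0586
Denominator: 1 + e = 1 + 0.53 = 1.53
gamma = 9.81 * 3.0586 / 1.53
gamma = 19.611 kN/m^3


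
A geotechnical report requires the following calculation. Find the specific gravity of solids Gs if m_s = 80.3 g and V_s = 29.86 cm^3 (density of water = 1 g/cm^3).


Result: 2.689

Derivation:
Using Gs = m_s / (V_s * rho_w)
Since rho_w = 1 g/cm^3:
Gs = 80.3 / 29.86
Gs = 2.689


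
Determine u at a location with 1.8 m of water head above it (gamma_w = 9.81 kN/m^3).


Result: 17.66 kPa

Derivation:
Using u = gamma_w * h_w
u = 9.81 * 1.8
u = 17.66 kPa


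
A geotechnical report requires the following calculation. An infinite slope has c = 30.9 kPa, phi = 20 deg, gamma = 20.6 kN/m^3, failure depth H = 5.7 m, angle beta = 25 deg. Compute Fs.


Using Fs = c / (gamma*H*sin(beta)*cos(beta)) + tan(phi)/tan(beta)
Cohesion contribution = 30.9 / (20.6*5.7*sin(25)*cos(25))
Cohesion contribution = 0.687056
Friction contribution = tan(20)/tan(25) = 0.780537
Fs = 0.687056 + 0.780537
Fs = 1.468


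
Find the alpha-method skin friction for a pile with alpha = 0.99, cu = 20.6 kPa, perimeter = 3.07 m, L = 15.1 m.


Result: 945.4 kN

Derivation:
Using Qs = alpha * cu * perimeter * L
Qs = 0.99 * 20.6 * 3.07 * 15.1
Qs = 945.4 kN


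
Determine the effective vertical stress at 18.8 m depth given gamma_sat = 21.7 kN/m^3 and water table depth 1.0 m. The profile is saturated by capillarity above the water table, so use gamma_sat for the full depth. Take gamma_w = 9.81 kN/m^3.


Result: 233.34 kPa

Derivation:
Total stress = gamma_sat * depth
sigma = 21.7 * 18.8 = 407.96 kPa
Pore water pressure u = gamma_w * (depth - d_wt)
u = 9.81 * (18.8 - 1.0) = 174.618 kPa
Effective stress = sigma - u
sigma' = 407.96 - 174.618 = 233.34 kPa


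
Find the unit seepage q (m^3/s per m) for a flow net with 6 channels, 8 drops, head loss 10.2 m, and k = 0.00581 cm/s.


Result: 0.0004445 m^3/s per m

Derivation:
Convert k to m/s for unit consistency with H:
k = 0.00581 cm/s = 0.00581 / 100 m/s = 5.81e-05 m/s
Using q = k * H * Nf / Nd
Nf / Nd = 6 / 8 = 0.75
q = 5.81e-05 * 10.2 * 0.75
q = 0.0004445 m^3/s per m


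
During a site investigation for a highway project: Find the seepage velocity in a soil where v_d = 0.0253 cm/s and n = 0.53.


Using v_s = v_d / n
v_s = 0.0253 / 0.53
v_s = 0.04774 cm/s


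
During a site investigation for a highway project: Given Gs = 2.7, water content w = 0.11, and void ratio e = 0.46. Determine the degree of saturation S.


Using S = Gs * w / e
S = 2.7 * 0.11 / 0.46
S = 0.6457


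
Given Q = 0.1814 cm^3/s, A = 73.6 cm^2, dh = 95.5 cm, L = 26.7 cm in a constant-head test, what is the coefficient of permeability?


Compute hydraulic gradient:
i = dh / L = 95.5 / 26.7 = 3.57678
Then apply Darcy's law:
k = Q / (A * i)
k = 0.1814 / (73.6 * 3.57678)
k = 0.1814 / 263.251
k = 0.000689 cm/s


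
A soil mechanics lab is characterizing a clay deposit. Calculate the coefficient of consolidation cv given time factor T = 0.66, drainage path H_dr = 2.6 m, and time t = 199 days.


Using cv = T * H_dr^2 / t
H_dr^2 = 2.6^2 = 6.76
cv = 0.66 * 6.76 / 199
cv = 0.02242 m^2/day


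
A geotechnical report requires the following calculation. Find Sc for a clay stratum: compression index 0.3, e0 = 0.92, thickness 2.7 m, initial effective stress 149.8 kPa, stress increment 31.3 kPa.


Using Sc = Cc * H / (1 + e0) * log10((sigma0 + delta_sigma) / sigma0)
Stress ratio = (149.8 + 31.3) / 149.8 = 1.20895
log10(1.20895) = 0.0824066
Cc * H / (1 + e0) = 0.3 * 2.7 / (1 + 0.92) = 0.421875
Sc = 0.421875 * 0.0824066
Sc = 0.0348 m


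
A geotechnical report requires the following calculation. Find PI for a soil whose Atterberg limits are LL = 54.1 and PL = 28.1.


Result: 26.0

Derivation:
Using PI = LL - PL
PI = 54.1 - 28.1
PI = 26.0


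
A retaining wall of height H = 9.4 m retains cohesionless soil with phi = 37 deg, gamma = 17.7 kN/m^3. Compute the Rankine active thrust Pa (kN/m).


Result: 194.39 kN/m

Derivation:
Compute active earth pressure coefficient:
Ka = tan^2(45 - phi/2) = tan^2(26.5) = 0.248584
Compute active force:
Pa = 0.5 * Ka * gamma * H^2
Pa = 0.5 * 0.248584 * 17.7 * 9.4^2
Pa = 194.39 kN/m


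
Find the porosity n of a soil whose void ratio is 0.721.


Using the relation n = e / (1 + e)
n = 0.721 / (1 + 0.721)
n = 0.721 / 1.721
n = 0.4189


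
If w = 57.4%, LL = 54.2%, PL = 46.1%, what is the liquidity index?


First compute the plasticity index:
PI = LL - PL = 54.2 - 46.1 = 8.1
Then compute the liquidity index:
LI = (w - PL) / PI
LI = (57.4 - 46.1) / 8.1
LI = 1.395


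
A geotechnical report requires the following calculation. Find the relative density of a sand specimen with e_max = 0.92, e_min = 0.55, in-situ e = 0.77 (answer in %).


Using Dr = (e_max - e) / (e_max - e_min) * 100
e_max - e = 0.92 - 0.77 = 0.15
e_max - e_min = 0.92 - 0.55 = 0.37
Dr = 0.15 / 0.37 * 100
Dr = 40.54 %


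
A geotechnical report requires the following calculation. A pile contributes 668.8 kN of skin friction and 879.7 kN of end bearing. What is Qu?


Using Qu = Qf + Qb
Qu = 668.8 + 879.7
Qu = 1548.5 kN


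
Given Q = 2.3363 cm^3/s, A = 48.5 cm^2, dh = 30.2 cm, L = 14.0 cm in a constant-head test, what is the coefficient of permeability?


Result: 0.022331 cm/s

Derivation:
Compute hydraulic gradient:
i = dh / L = 30.2 / 14.0 = 2.15714
Then apply Darcy's law:
k = Q / (A * i)
k = 2.3363 / (48.5 * 2.15714)
k = 2.3363 / 104.621
k = 0.022331 cm/s
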